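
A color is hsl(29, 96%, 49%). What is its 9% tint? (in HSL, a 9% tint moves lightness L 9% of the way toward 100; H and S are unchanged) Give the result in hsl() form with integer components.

L moves 9% from 49 toward 100: 49 + 4.59 = 53.59 → 54.
H and S are unchanged.

hsl(29, 96%, 54%)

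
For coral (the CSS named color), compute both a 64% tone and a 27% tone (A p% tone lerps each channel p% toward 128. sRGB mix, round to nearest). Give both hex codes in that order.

#AE806F, #DD7F5D

CSS coral is rgb(255, 127, 80).
64% tone:
  R: 255 + 0.64×(128−255) = 255 − 81.28 = 173.72 → 174
  G: 127 + 0.64×(128−127) = 127 + 0.64 = 127.64 → 128
  B: 80 + 30.72 = 110.72 → 111
  → #AE806F
27% tone:
  R: 255 − 34.29 = 220.71 → 221
  G: 127 + 0.27 = 127.27 → 127
  B: 80 + 12.96 = 92.96 → 93
  → #DD7F5D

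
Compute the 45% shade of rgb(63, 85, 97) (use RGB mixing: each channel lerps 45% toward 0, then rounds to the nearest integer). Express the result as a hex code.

A 45% shade moves each channel 45% toward 0:
  R: 63 + 0.45×(0−63) = 63 − 28.35 = 34.65 → 35
  G: 85 − 38.25 = 46.75 → 47
  B: 97 − 43.65 = 53.35 → 53
rgb(35, 47, 53) = #232f35.

#232f35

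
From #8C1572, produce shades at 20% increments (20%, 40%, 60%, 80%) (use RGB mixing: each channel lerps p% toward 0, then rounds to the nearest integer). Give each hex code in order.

#70115B, #540D44, #38082E, #1C0417

#8C1572 is rgb(140, 21, 114).
20%: (140 − 28 = 112→112, 21 − 4.2 = 16.8→17, 114 − 22.8 = 91.2→91) → #70115B
40%: (140 − 56 = 84→84, 21 − 8.4 = 12.6→13, 114 − 45.6 = 68.4→68) → #540D44
60%: (140 − 84 = 56→56, 21 − 12.6 = 8.4→8, 114 − 68.4 = 45.6→46) → #38082E
80%: (140 − 112 = 28→28, 21 − 16.8 = 4.2→4, 114 − 91.2 = 22.8→23) → #1C0417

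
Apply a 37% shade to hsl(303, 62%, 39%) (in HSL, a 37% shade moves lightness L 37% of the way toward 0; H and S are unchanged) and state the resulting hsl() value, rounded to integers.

hsl(303, 62%, 25%)

L moves 37% from 39 toward 0: 39 − 14.43 = 24.57 → 25.
H and S are unchanged.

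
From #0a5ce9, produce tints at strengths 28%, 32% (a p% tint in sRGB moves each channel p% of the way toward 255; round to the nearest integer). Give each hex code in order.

#4f8aef, #5890f0

#0a5ce9 is rgb(10, 92, 233).
28%: (10 + 68.6 = 78.6→79, 92 + 45.64 = 137.64→138, 233 + 6.16 = 239.16→239) → #4f8aef
32%: (10 + 78.4 = 88.4→88, 92 + 52.16 = 144.16→144, 233 + 7.04 = 240.04→240) → #5890f0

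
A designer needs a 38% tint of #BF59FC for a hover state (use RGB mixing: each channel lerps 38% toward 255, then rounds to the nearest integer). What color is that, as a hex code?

#D798FD

#BF59FC is rgb(191, 89, 252).
Lerp each channel 38% toward 255:
  R: 191 + 24.32 = 215.32 → 215
  G: 89 + 0.38×(255−89) = 89 + 63.08 = 152.08 → 152
  B: 252 + 0.38×(255−252) = 252 + 1.14 = 253.14 → 253
rgb(215, 152, 253) = #D798FD.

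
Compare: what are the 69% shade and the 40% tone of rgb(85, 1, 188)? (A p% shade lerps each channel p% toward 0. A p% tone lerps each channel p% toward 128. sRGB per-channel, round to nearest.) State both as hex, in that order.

69% shade:
  R: 85 − 58.65 = 26.35 → 26
  G: 1 − 0.69 = 0.31 → 0
  B: 188 + 0.69×(0−188) = 188 − 129.72 = 58.28 → 58
  → #1a003a
40% tone:
  R: 85 + 0.4×(128−85) = 85 + 17.2 = 102.2 → 102
  G: 1 + 0.4×(128−1) = 1 + 50.8 = 51.8 → 52
  B: 188 + 0.4×(128−188) = 188 − 24 = 164 → 164
  → #6634a4

#1a003a, #6634a4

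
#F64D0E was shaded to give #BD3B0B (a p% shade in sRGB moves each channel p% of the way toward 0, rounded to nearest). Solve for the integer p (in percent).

#F64D0E is rgb(246, 77, 14); #BD3B0B is rgb(189, 59, 11).
On the R channel (widest range): 189 ≈ 246 + (p/100)(0 − 246), so p ≈ 100×(189 − 246)/(0 − 246) = -5700/-246 = 23.17.
p = 23 reproduces all three channels after rounding.

23%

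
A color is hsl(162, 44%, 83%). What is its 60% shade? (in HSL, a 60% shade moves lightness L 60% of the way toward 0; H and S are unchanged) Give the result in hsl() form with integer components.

L moves 60% from 83 toward 0: 83 − 49.8 = 33.2 → 33.
H and S are unchanged.

hsl(162, 44%, 33%)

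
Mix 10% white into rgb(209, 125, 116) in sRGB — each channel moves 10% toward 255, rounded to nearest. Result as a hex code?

#D68A82

Per channel, c → c + 0.1(255 − c):
  R: 209 + 4.6 = 213.6 → 214
  G: 125 + 13 = 138 → 138
  B: 116 + 0.1×(255−116) = 116 + 13.9 = 129.9 → 130
rgb(214, 138, 130) = #D68A82.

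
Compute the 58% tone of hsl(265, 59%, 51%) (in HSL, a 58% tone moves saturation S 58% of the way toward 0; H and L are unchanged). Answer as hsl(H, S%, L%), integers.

S moves 58% from 59 toward 0: 59 − 34.22 = 24.78 → 25.
H and L are unchanged.

hsl(265, 25%, 51%)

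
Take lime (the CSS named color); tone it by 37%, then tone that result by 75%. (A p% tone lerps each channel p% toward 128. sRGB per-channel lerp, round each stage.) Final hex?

#6C946C

CSS lime is rgb(0, 255, 0).
Per channel, c → c + 0.37(128 − c):
  R: 0 + 0.37×(128−0) = 0 + 47.36 = 47.36 → 47
  G: 255 − 46.99 = 208.01 → 208
  B: 0 + 0.37×(128−0) = 0 + 47.36 = 47.36 → 47
After the tone: rgb(47, 208, 47) = #2FD02F.
A 75% tone moves each channel 75% toward 128:
  R: 47 + 0.75×(128−47) = 47 + 60.75 = 107.75 → 108
  G: 208 − 60 = 148 → 148
  B: 47 + 0.75×(128−47) = 47 + 60.75 = 107.75 → 108
rgb(108, 148, 108) = #6C946C.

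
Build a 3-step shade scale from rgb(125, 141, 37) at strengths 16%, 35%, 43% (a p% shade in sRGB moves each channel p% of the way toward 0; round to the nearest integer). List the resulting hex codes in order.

16%: (125 − 20 = 105→105, 141 − 22.56 = 118.44→118, 37 − 5.92 = 31.08→31) → #69761f
35%: (125 − 43.75 = 81.25→81, 141 − 49.35 = 91.65→92, 37 − 12.95 = 24.05→24) → #515c18
43%: (125 − 53.75 = 71.25→71, 141 − 60.63 = 80.37→80, 37 − 15.91 = 21.09→21) → #475015

#69761f, #515c18, #475015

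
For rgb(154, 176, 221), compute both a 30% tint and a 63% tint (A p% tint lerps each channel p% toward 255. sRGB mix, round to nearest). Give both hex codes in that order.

#b8c8e7, #dae2f2

30% tint:
  R: 154 + 0.3×(255−154) = 154 + 30.3 = 184.3 → 184
  G: 176 + 0.3×(255−176) = 176 + 23.7 = 199.7 → 200
  B: 221 + 10.2 = 231.2 → 231
  → #b8c8e7
63% tint:
  R: 154 + 63.63 = 217.63 → 218
  G: 176 + 0.63×(255−176) = 176 + 49.77 = 225.77 → 226
  B: 221 + 0.63×(255−221) = 221 + 21.42 = 242.42 → 242
  → #dae2f2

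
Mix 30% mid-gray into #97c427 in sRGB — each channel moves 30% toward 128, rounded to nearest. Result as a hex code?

#90b042

#97c427 is rgb(151, 196, 39).
Per channel, c → c + 0.3(128 − c):
  R: 151 + 0.3×(128−151) = 151 − 6.9 = 144.1 → 144
  G: 196 + 0.3×(128−196) = 196 − 20.4 = 175.6 → 176
  B: 39 + 26.7 = 65.7 → 66
rgb(144, 176, 66) = #90b042.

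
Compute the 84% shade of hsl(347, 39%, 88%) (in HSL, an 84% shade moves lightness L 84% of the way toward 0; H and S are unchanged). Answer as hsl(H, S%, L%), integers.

hsl(347, 39%, 14%)

L moves 84% from 88 toward 0: 88 − 73.92 = 14.08 → 14.
H and S are unchanged.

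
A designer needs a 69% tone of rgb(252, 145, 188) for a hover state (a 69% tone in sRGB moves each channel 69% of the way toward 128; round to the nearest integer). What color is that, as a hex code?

#a68593

A 69% tone moves each channel 69% toward 128:
  R: 252 + 0.69×(128−252) = 252 − 85.56 = 166.44 → 166
  G: 145 − 11.73 = 133.27 → 133
  B: 188 + 0.69×(128−188) = 188 − 41.4 = 146.6 → 147
rgb(166, 133, 147) = #a68593.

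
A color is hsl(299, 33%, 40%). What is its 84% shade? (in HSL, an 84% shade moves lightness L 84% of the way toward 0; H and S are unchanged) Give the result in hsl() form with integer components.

L moves 84% from 40 toward 0: 40 − 33.6 = 6.4 → 6.
H and S are unchanged.

hsl(299, 33%, 6%)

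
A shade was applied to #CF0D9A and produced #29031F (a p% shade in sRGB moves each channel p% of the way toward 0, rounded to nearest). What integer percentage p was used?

#CF0D9A is rgb(207, 13, 154); #29031F is rgb(41, 3, 31).
On the R channel (widest range): 41 ≈ 207 + (p/100)(0 − 207), so p ≈ 100×(41 − 207)/(0 − 207) = -16600/-207 = 80.19.
p = 80 reproduces all three channels after rounding.

80%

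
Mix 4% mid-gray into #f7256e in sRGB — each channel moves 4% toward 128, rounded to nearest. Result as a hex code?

#f7256e is rgb(247, 37, 110).
Per channel, c → c + 0.04(128 − c):
  R: 247 + 0.04×(128−247) = 247 − 4.76 = 242.24 → 242
  G: 37 + 0.04×(128−37) = 37 + 3.64 = 40.64 → 41
  B: 110 + 0.72 = 110.72 → 111
rgb(242, 41, 111) = #f2296f.

#f2296f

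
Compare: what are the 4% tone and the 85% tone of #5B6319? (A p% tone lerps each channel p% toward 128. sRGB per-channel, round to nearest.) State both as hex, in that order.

#5B6319 is rgb(91, 99, 25).
4% tone:
  R: 91 + 0.04×(128−91) = 91 + 1.48 = 92.48 → 92
  G: 99 + 0.04×(128−99) = 99 + 1.16 = 100.16 → 100
  B: 25 + 4.12 = 29.12 → 29
  → #5C641D
85% tone:
  R: 91 + 0.85×(128−91) = 91 + 31.45 = 122.45 → 122
  G: 99 + 0.85×(128−99) = 99 + 24.65 = 123.65 → 124
  B: 25 + 0.85×(128−25) = 25 + 87.55 = 112.55 → 113
  → #7A7C71

#5C641D, #7A7C71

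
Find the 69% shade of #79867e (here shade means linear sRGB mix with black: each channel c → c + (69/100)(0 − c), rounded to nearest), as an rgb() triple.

rgb(38, 42, 39)

#79867e is rgb(121, 134, 126).
Lerp each channel 69% toward 0:
  R: 121 + 0.69×(0−121) = 121 − 83.49 = 37.51 → 38
  G: 134 + 0.69×(0−134) = 134 − 92.46 = 41.54 → 42
  B: 126 − 86.94 = 39.06 → 39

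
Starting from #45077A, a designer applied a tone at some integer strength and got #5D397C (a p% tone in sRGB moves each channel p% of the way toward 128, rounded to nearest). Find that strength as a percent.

41%

#45077A is rgb(69, 7, 122); #5D397C is rgb(93, 57, 124).
On the G channel (widest range): 57 ≈ 7 + (p/100)(128 − 7), so p ≈ 100×(57 − 7)/(128 − 7) = 5000/121 = 41.32.
p = 41 reproduces all three channels after rounding.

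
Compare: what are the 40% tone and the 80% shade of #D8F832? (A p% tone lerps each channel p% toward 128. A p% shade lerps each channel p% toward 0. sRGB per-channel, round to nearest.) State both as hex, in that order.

#D8F832 is rgb(216, 248, 50).
40% tone:
  R: 216 − 35.2 = 180.8 → 181
  G: 248 + 0.4×(128−248) = 248 − 48 = 200 → 200
  B: 50 + 31.2 = 81.2 → 81
  → #B5C851
80% shade:
  R: 216 + 0.8×(0−216) = 216 − 172.8 = 43.2 → 43
  G: 248 + 0.8×(0−248) = 248 − 198.4 = 49.6 → 50
  B: 50 + 0.8×(0−50) = 50 − 40 = 10 → 10
  → #2B320A

#B5C851, #2B320A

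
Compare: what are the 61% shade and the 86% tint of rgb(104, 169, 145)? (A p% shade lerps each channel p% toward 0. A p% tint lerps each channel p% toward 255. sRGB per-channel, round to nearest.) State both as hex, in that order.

#294239, #EAF3F0

61% shade:
  R: 104 + 0.61×(0−104) = 104 − 63.44 = 40.56 → 41
  G: 169 + 0.61×(0−169) = 169 − 103.09 = 65.91 → 66
  B: 145 + 0.61×(0−145) = 145 − 88.45 = 56.55 → 57
  → #294239
86% tint:
  R: 104 + 0.86×(255−104) = 104 + 129.86 = 233.86 → 234
  G: 169 + 0.86×(255−169) = 169 + 73.96 = 242.96 → 243
  B: 145 + 94.6 = 239.6 → 240
  → #EAF3F0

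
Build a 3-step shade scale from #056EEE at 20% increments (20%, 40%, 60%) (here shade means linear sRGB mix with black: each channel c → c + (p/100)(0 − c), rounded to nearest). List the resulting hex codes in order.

#0458BE, #03428F, #022C5F

#056EEE is rgb(5, 110, 238).
20%: (5 − 1 = 4→4, 110 − 22 = 88→88, 238 − 47.6 = 190.4→190) → #0458BE
40%: (5 − 2 = 3→3, 110 − 44 = 66→66, 238 − 95.2 = 142.8→143) → #03428F
60%: (5 − 3 = 2→2, 110 − 66 = 44→44, 238 − 142.8 = 95.2→95) → #022C5F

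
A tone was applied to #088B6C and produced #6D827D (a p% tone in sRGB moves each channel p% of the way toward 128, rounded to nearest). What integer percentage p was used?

#088B6C is rgb(8, 139, 108); #6D827D is rgb(109, 130, 125).
On the R channel (widest range): 109 ≈ 8 + (p/100)(128 − 8), so p ≈ 100×(109 − 8)/(128 − 8) = 10100/120 = 84.17.
p = 84 reproduces all three channels after rounding.

84%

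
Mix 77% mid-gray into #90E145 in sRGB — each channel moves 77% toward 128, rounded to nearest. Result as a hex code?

#90E145 is rgb(144, 225, 69).
Lerp each channel 77% toward 128:
  R: 144 − 12.32 = 131.68 → 132
  G: 225 − 74.69 = 150.31 → 150
  B: 69 + 0.77×(128−69) = 69 + 45.43 = 114.43 → 114
rgb(132, 150, 114) = #849672.

#849672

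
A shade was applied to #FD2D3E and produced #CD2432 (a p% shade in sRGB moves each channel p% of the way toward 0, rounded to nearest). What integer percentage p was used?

#FD2D3E is rgb(253, 45, 62); #CD2432 is rgb(205, 36, 50).
On the R channel (widest range): 205 ≈ 253 + (p/100)(0 − 253), so p ≈ 100×(205 − 253)/(0 − 253) = -4800/-253 = 18.97.
p = 19 reproduces all three channels after rounding.

19%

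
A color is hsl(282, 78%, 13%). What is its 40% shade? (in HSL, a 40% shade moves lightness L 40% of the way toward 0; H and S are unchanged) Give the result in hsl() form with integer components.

L moves 40% from 13 toward 0: 13 − 5.2 = 7.8 → 8.
H and S are unchanged.

hsl(282, 78%, 8%)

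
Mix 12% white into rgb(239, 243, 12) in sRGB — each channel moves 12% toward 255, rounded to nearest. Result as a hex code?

#f1f429

Lerp each channel 12% toward 255:
  R: 239 + 0.12×(255−239) = 239 + 1.92 = 240.92 → 241
  G: 243 + 0.12×(255−243) = 243 + 1.44 = 244.44 → 244
  B: 12 + 0.12×(255−12) = 12 + 29.16 = 41.16 → 41
rgb(241, 244, 41) = #f1f429.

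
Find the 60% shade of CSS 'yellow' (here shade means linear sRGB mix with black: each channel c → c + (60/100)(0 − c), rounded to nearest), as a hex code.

CSS yellow is rgb(255, 255, 0).
A 60% shade moves each channel 60% toward 0:
  R: 255 − 153 = 102 → 102
  G: 255 + 0.6×(0−255) = 255 − 153 = 102 → 102
  B: 0 + 0 = 0 → 0
rgb(102, 102, 0) = #666600.

#666600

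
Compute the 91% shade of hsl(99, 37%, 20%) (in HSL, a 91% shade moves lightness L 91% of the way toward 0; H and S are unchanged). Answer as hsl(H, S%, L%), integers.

L moves 91% from 20 toward 0: 20 − 18.2 = 1.8 → 2.
H and S are unchanged.

hsl(99, 37%, 2%)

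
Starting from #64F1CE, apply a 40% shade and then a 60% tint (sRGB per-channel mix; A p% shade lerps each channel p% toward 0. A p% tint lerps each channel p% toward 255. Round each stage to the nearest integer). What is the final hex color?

#B1D3CB

#64F1CE is rgb(100, 241, 206).
Lerp each channel 40% toward 0:
  R: 100 + 0.4×(0−100) = 100 − 40 = 60 → 60
  G: 241 + 0.4×(0−241) = 241 − 96.4 = 144.6 → 145
  B: 206 − 82.4 = 123.6 → 124
After the shade: rgb(60, 145, 124) = #3C917C.
Lerp each channel 60% toward 255:
  R: 60 + 0.6×(255−60) = 60 + 117 = 177 → 177
  G: 145 + 0.6×(255−145) = 145 + 66 = 211 → 211
  B: 124 + 0.6×(255−124) = 124 + 78.6 = 202.6 → 203
rgb(177, 211, 203) = #B1D3CB.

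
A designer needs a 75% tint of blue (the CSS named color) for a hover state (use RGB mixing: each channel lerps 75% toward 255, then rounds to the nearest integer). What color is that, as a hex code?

CSS blue is rgb(0, 0, 255).
Per channel, c → c + 0.75(255 − c):
  R: 0 + 191.25 = 191.25 → 191
  G: 0 + 191.25 = 191.25 → 191
  B: 255 + 0.75×(255−255) = 255 + 0 = 255 → 255
rgb(191, 191, 255) = #bfbfff.

#bfbfff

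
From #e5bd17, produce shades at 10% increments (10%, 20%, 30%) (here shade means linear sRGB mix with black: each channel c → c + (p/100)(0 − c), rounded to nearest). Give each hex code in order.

#ceaa15, #b79712, #a08410

#e5bd17 is rgb(229, 189, 23).
10%: (229 − 22.9 = 206.1→206, 189 − 18.9 = 170.1→170, 23 − 2.3 = 20.7→21) → #ceaa15
20%: (229 − 45.8 = 183.2→183, 189 − 37.8 = 151.2→151, 23 − 4.6 = 18.4→18) → #b79712
30%: (229 − 68.7 = 160.3→160, 189 − 56.7 = 132.3→132, 23 − 6.9 = 16.1→16) → #a08410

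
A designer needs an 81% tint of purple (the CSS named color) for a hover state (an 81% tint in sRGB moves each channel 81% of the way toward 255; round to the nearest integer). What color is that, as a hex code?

CSS purple is rgb(128, 0, 128).
An 81% tint moves each channel 81% toward 255:
  R: 128 + 0.81×(255−128) = 128 + 102.87 = 230.87 → 231
  G: 0 + 206.55 = 206.55 → 207
  B: 128 + 0.81×(255−128) = 128 + 102.87 = 230.87 → 231
rgb(231, 207, 231) = #E7CFE7.

#E7CFE7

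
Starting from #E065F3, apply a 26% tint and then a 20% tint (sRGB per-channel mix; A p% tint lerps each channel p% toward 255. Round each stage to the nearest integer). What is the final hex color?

#EDA4F8

#E065F3 is rgb(224, 101, 243).
A 26% tint moves each channel 26% toward 255:
  R: 224 + 0.26×(255−224) = 224 + 8.06 = 232.06 → 232
  G: 101 + 40.04 = 141.04 → 141
  B: 243 + 3.12 = 246.12 → 246
After the tint: rgb(232, 141, 246) = #E88DF6.
A 20% tint moves each channel 20% toward 255:
  R: 232 + 4.6 = 236.6 → 237
  G: 141 + 0.2×(255−141) = 141 + 22.8 = 163.8 → 164
  B: 246 + 1.8 = 247.8 → 248
rgb(237, 164, 248) = #EDA4F8.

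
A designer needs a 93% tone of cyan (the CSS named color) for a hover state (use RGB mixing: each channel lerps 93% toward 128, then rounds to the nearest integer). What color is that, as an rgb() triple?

CSS cyan is rgb(0, 255, 255).
Per channel, c → c + 0.93(128 − c):
  R: 0 + 0.93×(128−0) = 0 + 119.04 = 119.04 → 119
  G: 255 − 118.11 = 136.89 → 137
  B: 255 + 0.93×(128−255) = 255 − 118.11 = 136.89 → 137

rgb(119, 137, 137)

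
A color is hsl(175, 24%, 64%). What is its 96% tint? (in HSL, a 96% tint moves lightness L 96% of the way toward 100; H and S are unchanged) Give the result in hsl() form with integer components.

L moves 96% from 64 toward 100: 64 + 34.56 = 98.56 → 99.
H and S are unchanged.

hsl(175, 24%, 99%)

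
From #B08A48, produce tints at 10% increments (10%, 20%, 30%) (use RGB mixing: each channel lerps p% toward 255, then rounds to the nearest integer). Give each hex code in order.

#B08A48 is rgb(176, 138, 72).
10%: (176 + 7.9 = 183.9→184, 138 + 11.7 = 149.7→150, 72 + 18.3 = 90.3→90) → #B8965A
20%: (176 + 15.8 = 191.8→192, 138 + 23.4 = 161.4→161, 72 + 36.6 = 108.6→109) → #C0A16D
30%: (176 + 23.7 = 199.7→200, 138 + 35.1 = 173.1→173, 72 + 54.9 = 126.9→127) → #C8AD7F

#B8965A, #C0A16D, #C8AD7F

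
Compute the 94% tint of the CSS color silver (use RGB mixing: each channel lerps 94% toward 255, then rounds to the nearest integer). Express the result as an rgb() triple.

rgb(251, 251, 251)

CSS silver is rgb(192, 192, 192).
Per channel, c → c + 0.94(255 − c):
  R: 192 + 0.94×(255−192) = 192 + 59.22 = 251.22 → 251
  G: 192 + 59.22 = 251.22 → 251
  B: 192 + 0.94×(255−192) = 192 + 59.22 = 251.22 → 251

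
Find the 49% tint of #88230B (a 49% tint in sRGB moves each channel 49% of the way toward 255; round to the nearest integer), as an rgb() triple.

#88230B is rgb(136, 35, 11).
Per channel, c → c + 0.49(255 − c):
  R: 136 + 0.49×(255−136) = 136 + 58.31 = 194.31 → 194
  G: 35 + 107.8 = 142.8 → 143
  B: 11 + 0.49×(255−11) = 11 + 119.56 = 130.56 → 131

rgb(194, 143, 131)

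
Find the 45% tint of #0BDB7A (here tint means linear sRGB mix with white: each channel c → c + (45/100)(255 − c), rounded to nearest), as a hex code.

#79EBB6

#0BDB7A is rgb(11, 219, 122).
Lerp each channel 45% toward 255:
  R: 11 + 109.8 = 120.8 → 121
  G: 219 + 0.45×(255−219) = 219 + 16.2 = 235.2 → 235
  B: 122 + 0.45×(255−122) = 122 + 59.85 = 181.85 → 182
rgb(121, 235, 182) = #79EBB6.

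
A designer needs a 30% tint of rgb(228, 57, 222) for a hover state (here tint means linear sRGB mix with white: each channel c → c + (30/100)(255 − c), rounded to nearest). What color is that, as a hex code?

#EC74E8

Per channel, c → c + 0.3(255 − c):
  R: 228 + 0.3×(255−228) = 228 + 8.1 = 236.1 → 236
  G: 57 + 0.3×(255−57) = 57 + 59.4 = 116.4 → 116
  B: 222 + 0.3×(255−222) = 222 + 9.9 = 231.9 → 232
rgb(236, 116, 232) = #EC74E8.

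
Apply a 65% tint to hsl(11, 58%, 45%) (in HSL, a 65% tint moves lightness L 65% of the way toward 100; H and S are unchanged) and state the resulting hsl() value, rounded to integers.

L moves 65% from 45 toward 100: 45 + 35.75 = 80.75 → 81.
H and S are unchanged.

hsl(11, 58%, 81%)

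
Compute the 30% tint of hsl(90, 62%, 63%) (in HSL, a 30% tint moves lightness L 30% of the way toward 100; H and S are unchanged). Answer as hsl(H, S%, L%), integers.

L moves 30% from 63 toward 100: 63 + 11.1 = 74.1 → 74.
H and S are unchanged.

hsl(90, 62%, 74%)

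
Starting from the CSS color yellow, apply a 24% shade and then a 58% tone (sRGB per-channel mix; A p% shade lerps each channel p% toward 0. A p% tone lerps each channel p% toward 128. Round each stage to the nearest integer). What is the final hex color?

#9C9C4A

CSS yellow is rgb(255, 255, 0).
A 24% shade moves each channel 24% toward 0:
  R: 255 + 0.24×(0−255) = 255 − 61.2 = 193.8 → 194
  G: 255 − 61.2 = 193.8 → 194
  B: 0 + 0.24×(0−0) = 0 + 0 = 0 → 0
After the shade: rgb(194, 194, 0) = #C2C200.
A 58% tone moves each channel 58% toward 128:
  R: 194 + 0.58×(128−194) = 194 − 38.28 = 155.72 → 156
  G: 194 + 0.58×(128−194) = 194 − 38.28 = 155.72 → 156
  B: 0 + 0.58×(128−0) = 0 + 74.24 = 74.24 → 74
rgb(156, 156, 74) = #9C9C4A.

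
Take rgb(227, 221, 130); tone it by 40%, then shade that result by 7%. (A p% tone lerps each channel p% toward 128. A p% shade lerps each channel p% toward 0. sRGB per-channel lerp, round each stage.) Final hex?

#AEAB78

Lerp each channel 40% toward 128:
  R: 227 − 39.6 = 187.4 → 187
  G: 221 + 0.4×(128−221) = 221 − 37.2 = 183.8 → 184
  B: 130 + 0.4×(128−130) = 130 − 0.8 = 129.2 → 129
After the tone: rgb(187, 184, 129) = #BBB881.
Lerp each channel 7% toward 0:
  R: 187 − 13.09 = 173.91 → 174
  G: 184 − 12.88 = 171.12 → 171
  B: 129 − 9.03 = 119.97 → 120
rgb(174, 171, 120) = #AEAB78.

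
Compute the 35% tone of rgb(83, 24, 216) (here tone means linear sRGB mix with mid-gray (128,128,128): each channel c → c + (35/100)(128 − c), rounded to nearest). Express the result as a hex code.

A 35% tone moves each channel 35% toward 128:
  R: 83 + 15.75 = 98.75 → 99
  G: 24 + 36.4 = 60.4 → 60
  B: 216 − 30.8 = 185.2 → 185
rgb(99, 60, 185) = #633cb9.

#633cb9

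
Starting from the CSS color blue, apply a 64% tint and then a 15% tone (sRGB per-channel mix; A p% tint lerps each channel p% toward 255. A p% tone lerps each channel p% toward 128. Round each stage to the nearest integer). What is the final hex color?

#9E9EEC

CSS blue is rgb(0, 0, 255).
Per channel, c → c + 0.64(255 − c):
  R: 0 + 163.2 = 163.2 → 163
  G: 0 + 0.64×(255−0) = 0 + 163.2 = 163.2 → 163
  B: 255 + 0 = 255 → 255
After the tint: rgb(163, 163, 255) = #A3A3FF.
A 15% tone moves each channel 15% toward 128:
  R: 163 − 5.25 = 157.75 → 158
  G: 163 + 0.15×(128−163) = 163 − 5.25 = 157.75 → 158
  B: 255 + 0.15×(128−255) = 255 − 19.05 = 235.95 → 236
rgb(158, 158, 236) = #9E9EEC.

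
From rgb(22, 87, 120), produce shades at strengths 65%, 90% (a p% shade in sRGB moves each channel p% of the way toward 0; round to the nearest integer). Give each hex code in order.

65%: (22 − 14.3 = 7.7→8, 87 − 56.55 = 30.45→30, 120 − 78 = 42→42) → #081E2A
90%: (22 − 19.8 = 2.2→2, 87 − 78.3 = 8.7→9, 120 − 108 = 12→12) → #02090C

#081E2A, #02090C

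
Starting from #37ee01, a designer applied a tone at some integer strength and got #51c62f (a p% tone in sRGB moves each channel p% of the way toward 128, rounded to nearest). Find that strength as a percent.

36%

#37ee01 is rgb(55, 238, 1); #51c62f is rgb(81, 198, 47).
On the B channel (widest range): 47 ≈ 1 + (p/100)(128 − 1), so p ≈ 100×(47 − 1)/(128 − 1) = 4600/127 = 36.22.
p = 36 reproduces all three channels after rounding.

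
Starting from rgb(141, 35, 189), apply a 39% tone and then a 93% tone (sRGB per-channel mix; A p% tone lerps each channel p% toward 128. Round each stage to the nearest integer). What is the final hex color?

Per channel, c → c + 0.39(128 − c):
  R: 141 + 0.39×(128−141) = 141 − 5.07 = 135.93 → 136
  G: 35 + 0.39×(128−35) = 35 + 36.27 = 71.27 → 71
  B: 189 + 0.39×(128−189) = 189 − 23.79 = 165.21 → 165
After the tone: rgb(136, 71, 165) = #8847A5.
Per channel, c → c + 0.93(128 − c):
  R: 136 + 0.93×(128−136) = 136 − 7.44 = 128.56 → 129
  G: 71 + 0.93×(128−71) = 71 + 53.01 = 124.01 → 124
  B: 165 − 34.41 = 130.59 → 131
rgb(129, 124, 131) = #817C83.

#817C83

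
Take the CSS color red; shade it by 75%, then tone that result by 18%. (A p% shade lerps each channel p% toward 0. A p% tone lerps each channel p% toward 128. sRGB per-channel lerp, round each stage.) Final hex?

#4C1717

CSS red is rgb(255, 0, 0).
Per channel, c → c + 0.75(0 − c):
  R: 255 + 0.75×(0−255) = 255 − 191.25 = 63.75 → 64
  G: 0 + 0.75×(0−0) = 0 + 0 = 0 → 0
  B: 0 + 0 = 0 → 0
After the shade: rgb(64, 0, 0) = #400000.
An 18% tone moves each channel 18% toward 128:
  R: 64 + 0.18×(128−64) = 64 + 11.52 = 75.52 → 76
  G: 0 + 0.18×(128−0) = 0 + 23.04 = 23.04 → 23
  B: 0 + 0.18×(128−0) = 0 + 23.04 = 23.04 → 23
rgb(76, 23, 23) = #4C1717.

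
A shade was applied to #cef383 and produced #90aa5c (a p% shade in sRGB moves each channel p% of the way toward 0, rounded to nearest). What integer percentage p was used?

#cef383 is rgb(206, 243, 131); #90aa5c is rgb(144, 170, 92).
On the G channel (widest range): 170 ≈ 243 + (p/100)(0 − 243), so p ≈ 100×(170 − 243)/(0 − 243) = -7300/-243 = 30.04.
p = 30 reproduces all three channels after rounding.

30%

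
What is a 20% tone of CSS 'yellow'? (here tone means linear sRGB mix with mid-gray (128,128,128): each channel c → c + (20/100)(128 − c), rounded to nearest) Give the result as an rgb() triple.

CSS yellow is rgb(255, 255, 0).
Per channel, c → c + 0.2(128 − c):
  R: 255 − 25.4 = 229.6 → 230
  G: 255 − 25.4 = 229.6 → 230
  B: 0 + 0.2×(128−0) = 0 + 25.6 = 25.6 → 26

rgb(230, 230, 26)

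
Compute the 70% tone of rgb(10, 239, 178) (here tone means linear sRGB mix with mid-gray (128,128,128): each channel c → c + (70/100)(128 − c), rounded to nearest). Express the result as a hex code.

#5da18f

Lerp each channel 70% toward 128:
  R: 10 + 0.7×(128−10) = 10 + 82.6 = 92.6 → 93
  G: 239 + 0.7×(128−239) = 239 − 77.7 = 161.3 → 161
  B: 178 + 0.7×(128−178) = 178 − 35 = 143 → 143
rgb(93, 161, 143) = #5da18f.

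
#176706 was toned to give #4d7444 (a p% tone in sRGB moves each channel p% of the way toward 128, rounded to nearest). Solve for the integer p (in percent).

#176706 is rgb(23, 103, 6); #4d7444 is rgb(77, 116, 68).
On the B channel (widest range): 68 ≈ 6 + (p/100)(128 − 6), so p ≈ 100×(68 − 6)/(128 − 6) = 6200/122 = 50.82.
p = 51 reproduces all three channels after rounding.

51%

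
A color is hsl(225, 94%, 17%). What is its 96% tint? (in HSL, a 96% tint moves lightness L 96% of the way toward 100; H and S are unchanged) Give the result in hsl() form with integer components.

hsl(225, 94%, 97%)

L moves 96% from 17 toward 100: 17 + 79.68 = 96.68 → 97.
H and S are unchanged.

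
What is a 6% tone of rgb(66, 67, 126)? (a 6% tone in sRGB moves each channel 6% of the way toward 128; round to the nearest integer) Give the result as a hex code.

Per channel, c → c + 0.06(128 − c):
  R: 66 + 3.72 = 69.72 → 70
  G: 67 + 0.06×(128−67) = 67 + 3.66 = 70.66 → 71
  B: 126 + 0.06×(128−126) = 126 + 0.12 = 126.12 → 126
rgb(70, 71, 126) = #46477e.

#46477e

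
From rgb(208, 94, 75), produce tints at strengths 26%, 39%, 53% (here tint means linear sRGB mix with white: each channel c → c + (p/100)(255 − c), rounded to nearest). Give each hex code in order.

26%: (208 + 12.22 = 220.22→220, 94 + 41.86 = 135.86→136, 75 + 46.8 = 121.8→122) → #DC887A
39%: (208 + 18.33 = 226.33→226, 94 + 62.79 = 156.79→157, 75 + 70.2 = 145.2→145) → #E29D91
53%: (208 + 24.91 = 232.91→233, 94 + 85.33 = 179.33→179, 75 + 95.4 = 170.4→170) → #E9B3AA

#DC887A, #E29D91, #E9B3AA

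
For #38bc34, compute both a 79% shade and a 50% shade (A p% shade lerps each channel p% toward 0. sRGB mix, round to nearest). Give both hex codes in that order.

#38bc34 is rgb(56, 188, 52).
79% shade:
  R: 56 + 0.79×(0−56) = 56 − 44.24 = 11.76 → 12
  G: 188 + 0.79×(0−188) = 188 − 148.52 = 39.48 → 39
  B: 52 + 0.79×(0−52) = 52 − 41.08 = 10.92 → 11
  → #0c270b
50% shade:
  R: 56 − 28 = 28 → 28
  G: 188 + 0.5×(0−188) = 188 − 94 = 94 → 94
  B: 52 − 26 = 26 → 26
  → #1c5e1a

#0c270b, #1c5e1a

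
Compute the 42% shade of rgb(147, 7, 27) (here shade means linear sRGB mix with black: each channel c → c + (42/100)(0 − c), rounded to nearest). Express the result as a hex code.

Lerp each channel 42% toward 0:
  R: 147 + 0.42×(0−147) = 147 − 61.74 = 85.26 → 85
  G: 7 − 2.94 = 4.06 → 4
  B: 27 + 0.42×(0−27) = 27 − 11.34 = 15.66 → 16
rgb(85, 4, 16) = #550410.

#550410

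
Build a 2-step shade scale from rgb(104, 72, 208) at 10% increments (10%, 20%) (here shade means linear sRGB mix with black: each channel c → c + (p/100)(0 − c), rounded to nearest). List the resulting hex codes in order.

10%: (104 − 10.4 = 93.6→94, 72 − 7.2 = 64.8→65, 208 − 20.8 = 187.2→187) → #5E41BB
20%: (104 − 20.8 = 83.2→83, 72 − 14.4 = 57.6→58, 208 − 41.6 = 166.4→166) → #533AA6

#5E41BB, #533AA6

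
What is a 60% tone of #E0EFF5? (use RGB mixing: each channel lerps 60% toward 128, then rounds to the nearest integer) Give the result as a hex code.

#A6ACAF

#E0EFF5 is rgb(224, 239, 245).
Per channel, c → c + 0.6(128 − c):
  R: 224 − 57.6 = 166.4 → 166
  G: 239 + 0.6×(128−239) = 239 − 66.6 = 172.4 → 172
  B: 245 + 0.6×(128−245) = 245 − 70.2 = 174.8 → 175
rgb(166, 172, 175) = #A6ACAF.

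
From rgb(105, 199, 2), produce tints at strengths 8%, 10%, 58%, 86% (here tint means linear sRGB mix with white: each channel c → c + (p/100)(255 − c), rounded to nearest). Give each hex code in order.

8%: (105 + 12 = 117→117, 199 + 4.48 = 203.48→203, 2 + 20.24 = 22.24→22) → #75CB16
10%: (105 + 15 = 120→120, 199 + 5.6 = 204.6→205, 2 + 25.3 = 27.3→27) → #78CD1B
58%: (105 + 87 = 192→192, 199 + 32.48 = 231.48→231, 2 + 146.74 = 148.74→149) → #C0E795
86%: (105 + 129 = 234→234, 199 + 48.16 = 247.16→247, 2 + 217.58 = 219.58→220) → #EAF7DC

#75CB16, #78CD1B, #C0E795, #EAF7DC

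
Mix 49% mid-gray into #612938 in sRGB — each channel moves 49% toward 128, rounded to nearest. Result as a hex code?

#70545B

#612938 is rgb(97, 41, 56).
A 49% tone moves each channel 49% toward 128:
  R: 97 + 15.19 = 112.19 → 112
  G: 41 + 42.63 = 83.63 → 84
  B: 56 + 35.28 = 91.28 → 91
rgb(112, 84, 91) = #70545B.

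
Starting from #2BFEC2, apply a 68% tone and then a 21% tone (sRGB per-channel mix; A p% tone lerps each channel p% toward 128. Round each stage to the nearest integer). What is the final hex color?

#6BA091

#2BFEC2 is rgb(43, 254, 194).
A 68% tone moves each channel 68% toward 128:
  R: 43 + 0.68×(128−43) = 43 + 57.8 = 100.8 → 101
  G: 254 + 0.68×(128−254) = 254 − 85.68 = 168.32 → 168
  B: 194 − 44.88 = 149.12 → 149
After the tone: rgb(101, 168, 149) = #65A895.
Lerp each channel 21% toward 128:
  R: 101 + 5.67 = 106.67 → 107
  G: 168 + 0.21×(128−168) = 168 − 8.4 = 159.6 → 160
  B: 149 + 0.21×(128−149) = 149 − 4.41 = 144.59 → 145
rgb(107, 160, 145) = #6BA091.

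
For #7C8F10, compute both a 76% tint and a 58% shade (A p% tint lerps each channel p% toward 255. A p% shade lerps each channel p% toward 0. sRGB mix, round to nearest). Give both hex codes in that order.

#7C8F10 is rgb(124, 143, 16).
76% tint:
  R: 124 + 99.56 = 223.56 → 224
  G: 143 + 0.76×(255−143) = 143 + 85.12 = 228.12 → 228
  B: 16 + 181.64 = 197.64 → 198
  → #E0E4C6
58% shade:
  R: 124 − 71.92 = 52.08 → 52
  G: 143 + 0.58×(0−143) = 143 − 82.94 = 60.06 → 60
  B: 16 − 9.28 = 6.72 → 7
  → #343C07

#E0E4C6, #343C07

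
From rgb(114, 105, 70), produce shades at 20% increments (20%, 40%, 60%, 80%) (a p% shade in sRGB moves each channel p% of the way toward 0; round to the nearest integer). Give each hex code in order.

#5B5438, #443F2A, #2E2A1C, #17150E

20%: (114 − 22.8 = 91.2→91, 105 − 21 = 84→84, 70 − 14 = 56→56) → #5B5438
40%: (114 − 45.6 = 68.4→68, 105 − 42 = 63→63, 70 − 28 = 42→42) → #443F2A
60%: (114 − 68.4 = 45.6→46, 105 − 63 = 42→42, 70 − 42 = 28→28) → #2E2A1C
80%: (114 − 91.2 = 22.8→23, 105 − 84 = 21→21, 70 − 56 = 14→14) → #17150E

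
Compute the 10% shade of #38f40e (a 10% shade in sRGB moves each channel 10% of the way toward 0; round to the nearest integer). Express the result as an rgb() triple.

rgb(50, 220, 13)

#38f40e is rgb(56, 244, 14).
A 10% shade moves each channel 10% toward 0:
  R: 56 + 0.1×(0−56) = 56 − 5.6 = 50.4 → 50
  G: 244 + 0.1×(0−244) = 244 − 24.4 = 219.6 → 220
  B: 14 − 1.4 = 12.6 → 13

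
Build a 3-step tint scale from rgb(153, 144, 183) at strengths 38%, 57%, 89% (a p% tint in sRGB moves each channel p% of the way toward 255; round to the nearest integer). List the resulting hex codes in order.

38%: (153 + 38.76 = 191.76→192, 144 + 42.18 = 186.18→186, 183 + 27.36 = 210.36→210) → #c0bad2
57%: (153 + 58.14 = 211.14→211, 144 + 63.27 = 207.27→207, 183 + 41.04 = 224.04→224) → #d3cfe0
89%: (153 + 90.78 = 243.78→244, 144 + 98.79 = 242.79→243, 183 + 64.08 = 247.08→247) → #f4f3f7

#c0bad2, #d3cfe0, #f4f3f7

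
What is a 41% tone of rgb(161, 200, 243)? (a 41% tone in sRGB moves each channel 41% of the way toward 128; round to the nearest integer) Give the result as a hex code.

Per channel, c → c + 0.41(128 − c):
  R: 161 − 13.53 = 147.47 → 147
  G: 200 + 0.41×(128−200) = 200 − 29.52 = 170.48 → 170
  B: 243 + 0.41×(128−243) = 243 − 47.15 = 195.85 → 196
rgb(147, 170, 196) = #93AAC4.

#93AAC4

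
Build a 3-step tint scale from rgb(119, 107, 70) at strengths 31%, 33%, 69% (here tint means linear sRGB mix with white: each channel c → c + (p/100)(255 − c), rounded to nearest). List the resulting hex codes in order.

31%: (119 + 42.16 = 161.16→161, 107 + 45.88 = 152.88→153, 70 + 57.35 = 127.35→127) → #A1997F
33%: (119 + 44.88 = 163.88→164, 107 + 48.84 = 155.84→156, 70 + 61.05 = 131.05→131) → #A49C83
69%: (119 + 93.84 = 212.84→213, 107 + 102.12 = 209.12→209, 70 + 127.65 = 197.65→198) → #D5D1C6

#A1997F, #A49C83, #D5D1C6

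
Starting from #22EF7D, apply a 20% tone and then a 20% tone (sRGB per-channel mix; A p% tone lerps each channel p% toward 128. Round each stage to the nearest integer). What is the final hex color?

#22EF7D is rgb(34, 239, 125).
Per channel, c → c + 0.2(128 − c):
  R: 34 + 18.8 = 52.8 → 53
  G: 239 − 22.2 = 216.8 → 217
  B: 125 + 0.2×(128−125) = 125 + 0.6 = 125.6 → 126
After the tone: rgb(53, 217, 126) = #35D97E.
Per channel, c → c + 0.2(128 − c):
  R: 53 + 0.2×(128−53) = 53 + 15 = 68 → 68
  G: 217 + 0.2×(128−217) = 217 − 17.8 = 199.2 → 199
  B: 126 + 0.2×(128−126) = 126 + 0.4 = 126.4 → 126
rgb(68, 199, 126) = #44C77E.

#44C77E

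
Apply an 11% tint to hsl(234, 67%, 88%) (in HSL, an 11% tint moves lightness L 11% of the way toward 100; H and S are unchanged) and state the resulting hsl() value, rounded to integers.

hsl(234, 67%, 89%)

L moves 11% from 88 toward 100: 88 + 1.32 = 89.32 → 89.
H and S are unchanged.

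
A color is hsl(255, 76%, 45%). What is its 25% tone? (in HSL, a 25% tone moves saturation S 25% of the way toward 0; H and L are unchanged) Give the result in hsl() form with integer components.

S moves 25% from 76 toward 0: 76 − 19 = 57 → 57.
H and L are unchanged.

hsl(255, 57%, 45%)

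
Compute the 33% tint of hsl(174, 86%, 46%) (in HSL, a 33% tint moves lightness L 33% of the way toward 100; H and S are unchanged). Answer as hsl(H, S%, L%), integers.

hsl(174, 86%, 64%)

L moves 33% from 46 toward 100: 46 + 17.82 = 63.82 → 64.
H and S are unchanged.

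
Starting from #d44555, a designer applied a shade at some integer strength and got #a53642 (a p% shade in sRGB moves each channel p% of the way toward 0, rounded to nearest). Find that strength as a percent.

#d44555 is rgb(212, 69, 85); #a53642 is rgb(165, 54, 66).
On the R channel (widest range): 165 ≈ 212 + (p/100)(0 − 212), so p ≈ 100×(165 − 212)/(0 − 212) = -4700/-212 = 22.17.
p = 22 reproduces all three channels after rounding.

22%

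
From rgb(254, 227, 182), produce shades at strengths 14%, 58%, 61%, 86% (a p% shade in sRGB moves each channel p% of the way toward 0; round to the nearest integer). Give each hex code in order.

#DAC39D, #6B5F4C, #635947, #242019

14%: (254 − 35.56 = 218.44→218, 227 − 31.78 = 195.22→195, 182 − 25.48 = 156.52→157) → #DAC39D
58%: (254 − 147.32 = 106.68→107, 227 − 131.66 = 95.34→95, 182 − 105.56 = 76.44→76) → #6B5F4C
61%: (254 − 154.94 = 99.06→99, 227 − 138.47 = 88.53→89, 182 − 111.02 = 70.98→71) → #635947
86%: (254 − 218.44 = 35.56→36, 227 − 195.22 = 31.78→32, 182 − 156.52 = 25.48→25) → #242019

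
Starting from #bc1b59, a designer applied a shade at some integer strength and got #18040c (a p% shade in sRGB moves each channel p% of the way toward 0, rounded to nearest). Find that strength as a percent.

87%

#bc1b59 is rgb(188, 27, 89); #18040c is rgb(24, 4, 12).
On the R channel (widest range): 24 ≈ 188 + (p/100)(0 − 188), so p ≈ 100×(24 − 188)/(0 − 188) = -16400/-188 = 87.23.
p = 87 reproduces all three channels after rounding.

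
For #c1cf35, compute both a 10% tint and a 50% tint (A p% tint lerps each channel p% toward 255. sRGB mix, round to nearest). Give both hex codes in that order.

#c7d449, #e0e79a

#c1cf35 is rgb(193, 207, 53).
10% tint:
  R: 193 + 6.2 = 199.2 → 199
  G: 207 + 4.8 = 211.8 → 212
  B: 53 + 0.1×(255−53) = 53 + 20.2 = 73.2 → 73
  → #c7d449
50% tint:
  R: 193 + 0.5×(255−193) = 193 + 31 = 224 → 224
  G: 207 + 0.5×(255−207) = 207 + 24 = 231 → 231
  B: 53 + 0.5×(255−53) = 53 + 101 = 154 → 154
  → #e0e79a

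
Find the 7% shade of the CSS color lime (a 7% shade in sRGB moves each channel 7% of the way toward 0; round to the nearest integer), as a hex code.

#00ED00

CSS lime is rgb(0, 255, 0).
Per channel, c → c + 0.07(0 − c):
  R: 0 + 0 = 0 → 0
  G: 255 + 0.07×(0−255) = 255 − 17.85 = 237.15 → 237
  B: 0 + 0 = 0 → 0
rgb(0, 237, 0) = #00ED00.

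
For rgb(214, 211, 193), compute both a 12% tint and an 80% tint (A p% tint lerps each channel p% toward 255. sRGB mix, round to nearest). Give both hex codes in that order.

#DBD8C8, #F7F6F3

12% tint:
  R: 214 + 0.12×(255−214) = 214 + 4.92 = 218.92 → 219
  G: 211 + 0.12×(255−211) = 211 + 5.28 = 216.28 → 216
  B: 193 + 7.44 = 200.44 → 200
  → #DBD8C8
80% tint:
  R: 214 + 32.8 = 246.8 → 247
  G: 211 + 0.8×(255−211) = 211 + 35.2 = 246.2 → 246
  B: 193 + 49.6 = 242.6 → 243
  → #F7F6F3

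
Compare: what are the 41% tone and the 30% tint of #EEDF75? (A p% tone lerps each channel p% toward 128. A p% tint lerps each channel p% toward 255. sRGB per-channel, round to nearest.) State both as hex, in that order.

#EEDF75 is rgb(238, 223, 117).
41% tone:
  R: 238 − 45.1 = 192.9 → 193
  G: 223 − 38.95 = 184.05 → 184
  B: 117 + 4.51 = 121.51 → 122
  → #C1B87A
30% tint:
  R: 238 + 5.1 = 243.1 → 243
  G: 223 + 0.3×(255−223) = 223 + 9.6 = 232.6 → 233
  B: 117 + 0.3×(255−117) = 117 + 41.4 = 158.4 → 158
  → #F3E99E

#C1B87A, #F3E99E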